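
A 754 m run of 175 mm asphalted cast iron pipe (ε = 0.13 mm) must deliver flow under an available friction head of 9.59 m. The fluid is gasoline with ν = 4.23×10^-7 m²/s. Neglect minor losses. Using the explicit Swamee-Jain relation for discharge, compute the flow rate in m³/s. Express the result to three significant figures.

Swamee-Jain (Type II): Q = -0.965·√(gD⁵h_f/L)·ln[ε/(3.7D) + √(3.17ν²L/(gD³h_f))]
√(gD⁵h_f/L) = √(9.81·0.175⁵·9.59/754) = 0.004525
ε/(3.7D) = 2.01×10^-4; √(3.17ν²L/(gD³h_f)) = 2.91×10^-5
Q = -0.965·0.004525·ln(2.299×10^-4) = 0.03659 m³/s
Check: V = 1.52 m/s, Re = 6.29×10^5, f = 0.01899, h_f = 9.65 m ≈ 9.59 m ✓

Q ≈ 0.0366 m³/s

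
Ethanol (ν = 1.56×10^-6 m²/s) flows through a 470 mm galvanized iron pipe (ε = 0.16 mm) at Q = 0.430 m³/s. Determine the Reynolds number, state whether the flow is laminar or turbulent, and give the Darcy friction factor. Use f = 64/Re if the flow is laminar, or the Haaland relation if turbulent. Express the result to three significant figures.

V = 4Q/(πD²) = 2.478 m/s
Re = VD/ν = 2.478·0.470/1.56×10^-6 = 7.47×10^5
Re > 4000 → turbulent; ε/D = 3.40×10^-4
Haaland: f = 0.01614

Re ≈ 7.47×10^5; turbulent; f ≈ 0.0161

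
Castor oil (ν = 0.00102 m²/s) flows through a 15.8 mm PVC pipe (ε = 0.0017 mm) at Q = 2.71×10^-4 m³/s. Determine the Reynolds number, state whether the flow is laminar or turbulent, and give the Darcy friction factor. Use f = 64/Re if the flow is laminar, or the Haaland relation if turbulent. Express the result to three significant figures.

Re ≈ 21.4; laminar; f = 64/Re ≈ 2.99

V = 4Q/(πD²) = 1.382 m/s
Re = VD/ν = 1.382·0.0158/0.00102 = 21.4
Re < 2300 → laminar → f = 64/Re = 2.989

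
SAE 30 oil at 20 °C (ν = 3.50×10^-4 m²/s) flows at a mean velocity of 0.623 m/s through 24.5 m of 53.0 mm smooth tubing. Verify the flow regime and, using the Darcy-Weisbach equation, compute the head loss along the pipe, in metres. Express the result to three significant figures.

h_f ≈ 6.20 m

Re = VD/ν = 0.623·0.05300/3.50×10^-4 = 94.3 → laminar (Re < 2300)
f = 64/Re = 0.6784
h_f = f(L/D)V²/(2g) = 0.6784·(24.5/0.05300)·0.623²/(2·9.81) = 6.204 m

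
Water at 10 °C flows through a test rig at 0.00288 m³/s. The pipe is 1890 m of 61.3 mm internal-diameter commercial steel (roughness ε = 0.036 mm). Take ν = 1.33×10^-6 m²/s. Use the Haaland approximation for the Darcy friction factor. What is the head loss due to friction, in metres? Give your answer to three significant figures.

V = 4Q/(πD²) = 4·0.00288/(π·0.0613²) = 0.9758 m/s
Re = VD/ν = 0.9758·0.0613/1.33×10^-6 = 4.50×10^4 → turbulent
ε/D = 0.036/61.3 = 5.87×10^-4
Haaland: f = 0.02292
h_f = f(L/D)V²/(2g) = 0.02292·(1890/0.0613)·0.9758²/(2·9.81) = 34.30 m

h_f ≈ 34.3 m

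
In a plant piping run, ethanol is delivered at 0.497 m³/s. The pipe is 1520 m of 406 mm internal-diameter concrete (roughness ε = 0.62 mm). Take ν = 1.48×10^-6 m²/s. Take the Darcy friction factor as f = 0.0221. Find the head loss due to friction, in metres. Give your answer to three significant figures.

h_f ≈ 62.1 m

V = 4Q/(πD²) = 4·0.497/(π·0.406²) = 3.839 m/s
h_f = f(L/D)V²/(2g) = 0.02210·(1520/0.406)·3.839²/(2·9.81) = 62.15 m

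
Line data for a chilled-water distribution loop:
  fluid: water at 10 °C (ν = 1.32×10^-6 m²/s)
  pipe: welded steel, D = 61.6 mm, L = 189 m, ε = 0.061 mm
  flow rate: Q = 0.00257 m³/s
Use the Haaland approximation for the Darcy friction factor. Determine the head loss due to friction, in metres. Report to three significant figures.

V = 4Q/(πD²) = 4·0.00257/(π·0.0616²) = 0.8623 m/s
Re = VD/ν = 0.8623·0.0616/1.32×10^-6 = 4.02×10^4 → turbulent
ε/D = 0.061/61.6 = 9.90×10^-4
Haaland: f = 0.02445
h_f = f(L/D)V²/(2g) = 0.02445·(189/0.0616)·0.8623²/(2·9.81) = 2.843 m

h_f ≈ 2.84 m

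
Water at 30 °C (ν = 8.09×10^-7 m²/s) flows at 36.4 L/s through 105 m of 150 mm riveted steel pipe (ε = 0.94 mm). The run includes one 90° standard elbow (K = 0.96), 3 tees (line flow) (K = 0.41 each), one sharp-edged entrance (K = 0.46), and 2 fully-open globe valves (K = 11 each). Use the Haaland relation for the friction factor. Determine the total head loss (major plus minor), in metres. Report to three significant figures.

H_L ≈ 10.3 m

V = 4Q/(πD²) = 2.060 m/s; V²/2g = 0.2163 m
Re = 3.82×10^5, ε/D = 0.00627 → f = 0.03282 (Haaland)
Major: h_f = f(L/D)·V²/2g = 0.03282·700.0·0.2163 = 4.968 m
Minor: ΣK = 24.6; h_m = ΣK·V²/2g = 5.331 m
Total H_L = 4.968 + 5.331 = 10.30 m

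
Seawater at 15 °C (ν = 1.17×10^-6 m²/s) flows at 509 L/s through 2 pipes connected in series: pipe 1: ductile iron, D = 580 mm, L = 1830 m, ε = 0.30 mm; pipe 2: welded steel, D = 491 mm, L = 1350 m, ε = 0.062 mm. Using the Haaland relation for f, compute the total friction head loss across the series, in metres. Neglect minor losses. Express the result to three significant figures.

H ≈ 24.1 m

Pipe 1: V = 1.927 m/s, Re = 9.55×10^5, ε/D = 5.17×10^-4, f = 0.01731, h_1 = f(L/D)V²/2g = 10.33 m
Pipe 2: V = 2.688 m/s, Re = 1.13×10^6, ε/D = 1.26×10^-4, f = 0.01359, h_2 = f(L/D)V²/2g = 13.76 m
Series → Q common, losses add: H = Σh = 24.09 m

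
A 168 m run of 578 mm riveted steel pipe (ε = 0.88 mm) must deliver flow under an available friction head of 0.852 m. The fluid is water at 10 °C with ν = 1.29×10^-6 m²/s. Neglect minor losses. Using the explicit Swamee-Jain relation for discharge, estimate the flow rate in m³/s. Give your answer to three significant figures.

Q ≈ 0.423 m³/s

Swamee-Jain (Type II): Q = -0.965·√(gD⁵h_f/L)·ln[ε/(3.7D) + √(3.17ν²L/(gD³h_f))]
√(gD⁵h_f/L) = √(9.81·0.578⁵·0.852/168) = 0.05665
ε/(3.7D) = 4.11×10^-4; √(3.17ν²L/(gD³h_f)) = 2.34×10^-5
Q = -0.965·0.05665·ln(4.349×10^-4) = 0.4232 m³/s
Check: V = 1.61 m/s, Re = 7.23×10^5, f = 0.02222, h_f = 0.856 m ≈ 0.852 m ✓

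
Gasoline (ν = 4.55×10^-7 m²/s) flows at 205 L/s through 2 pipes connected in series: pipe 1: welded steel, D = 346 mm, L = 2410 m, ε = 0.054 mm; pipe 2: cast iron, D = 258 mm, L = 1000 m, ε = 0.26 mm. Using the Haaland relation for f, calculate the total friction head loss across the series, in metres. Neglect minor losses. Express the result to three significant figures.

Pipe 1: V = 2.180 m/s, Re = 1.66×10^6, ε/D = 1.56×10^-4, f = 0.01372, h_1 = f(L/D)V²/2g = 23.16 m
Pipe 2: V = 3.921 m/s, Re = 2.22×10^6, ε/D = 0.00101, f = 0.01983, h_2 = f(L/D)V²/2g = 60.24 m
Series → Q common, losses add: H = Σh = 83.40 m

H ≈ 83.4 m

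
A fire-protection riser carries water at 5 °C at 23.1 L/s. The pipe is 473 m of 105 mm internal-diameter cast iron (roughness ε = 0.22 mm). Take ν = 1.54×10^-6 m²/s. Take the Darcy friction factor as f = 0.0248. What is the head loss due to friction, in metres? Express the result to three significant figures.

h_f ≈ 40.5 m

V = 4Q/(πD²) = 4·0.0231/(π·0.105²) = 2.668 m/s
h_f = f(L/D)V²/(2g) = 0.02480·(473/0.105)·2.668²/(2·9.81) = 40.52 m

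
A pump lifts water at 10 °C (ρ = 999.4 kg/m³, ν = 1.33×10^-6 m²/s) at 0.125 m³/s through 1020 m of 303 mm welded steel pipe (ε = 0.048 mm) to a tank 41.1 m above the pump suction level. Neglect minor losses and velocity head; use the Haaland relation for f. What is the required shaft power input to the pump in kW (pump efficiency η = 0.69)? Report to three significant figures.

P_shaft ≈ 87.0 kW

V = 4Q/(πD²) = 1.734 m/s; Re = 3.95×10^5; ε/D = 1.58×10^-4; f = 0.01524
h_f = f(L/D)V²/2g = 7.859 m
Total head H = z + h_f = 41.1 + 7.859 = 48.96 m
P_hyd = ρgQH = 999.4·9.81·0.125·48.96 = 60.00 kW
P_shaft = P_hyd/η = 60.00/0.69 = 86.96 kW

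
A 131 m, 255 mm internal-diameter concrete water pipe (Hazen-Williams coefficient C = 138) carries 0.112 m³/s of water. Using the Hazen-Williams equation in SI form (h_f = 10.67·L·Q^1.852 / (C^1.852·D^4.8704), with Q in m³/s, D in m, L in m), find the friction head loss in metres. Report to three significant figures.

h_f ≈ 2.05 m

h_f = 10.67·131·0.112^1.852 / (138^1.852·0.255^4.8704) = 2.051 m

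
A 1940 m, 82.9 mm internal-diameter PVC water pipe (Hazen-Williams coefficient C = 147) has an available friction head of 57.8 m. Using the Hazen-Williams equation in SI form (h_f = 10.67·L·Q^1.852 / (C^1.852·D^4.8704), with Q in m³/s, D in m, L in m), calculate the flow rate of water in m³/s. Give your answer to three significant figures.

Q ≈ 0.00880 m³/s

Rearranging: Q = [h_f·C^1.852·D^4.8704 / (10.67·L)]^(1/1.852)
Q = [57.8·147^1.852·0.0829^4.8704 / (10.67·1940)]^0.540 = 0.008795 m³/s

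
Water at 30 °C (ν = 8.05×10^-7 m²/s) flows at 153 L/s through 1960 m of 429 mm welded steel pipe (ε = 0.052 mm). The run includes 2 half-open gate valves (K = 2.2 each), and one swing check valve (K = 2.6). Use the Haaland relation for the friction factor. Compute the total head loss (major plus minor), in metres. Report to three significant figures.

H_L ≈ 4.14 m

V = 4Q/(πD²) = 1.058 m/s; V²/2g = 0.05711 m
Re = 5.64×10^5, ε/D = 1.21×10^-4 → f = 0.01432 (Haaland)
Major: h_f = f(L/D)·V²/2g = 0.01432·4569·0.05711 = 3.735 m
Minor: ΣK = 7.00; h_m = ΣK·V²/2g = 0.3997 m
Total H_L = 3.735 + 0.3997 = 4.135 m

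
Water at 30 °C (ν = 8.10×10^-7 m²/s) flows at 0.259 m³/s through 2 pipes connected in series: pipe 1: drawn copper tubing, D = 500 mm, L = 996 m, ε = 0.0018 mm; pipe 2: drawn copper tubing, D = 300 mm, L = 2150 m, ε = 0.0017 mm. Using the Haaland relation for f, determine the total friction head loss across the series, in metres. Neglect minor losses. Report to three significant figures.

Pipe 1: V = 1.319 m/s, Re = 8.14×10^5, ε/D = 3.60×10^-6, f = 0.01205, h_1 = f(L/D)V²/2g = 2.129 m
Pipe 2: V = 3.664 m/s, Re = 1.36×10^6, ε/D = 5.67×10^-6, f = 0.01114, h_2 = f(L/D)V²/2g = 54.61 m
Series → Q common, losses add: H = Σh = 56.74 m

H ≈ 56.7 m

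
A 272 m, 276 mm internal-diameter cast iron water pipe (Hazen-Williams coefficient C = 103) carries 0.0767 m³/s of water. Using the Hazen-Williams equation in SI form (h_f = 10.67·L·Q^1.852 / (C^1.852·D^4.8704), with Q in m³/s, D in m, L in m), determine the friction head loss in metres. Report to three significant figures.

h_f ≈ 2.47 m

h_f = 10.67·272·0.0767^1.852 / (103^1.852·0.276^4.8704) = 2.469 m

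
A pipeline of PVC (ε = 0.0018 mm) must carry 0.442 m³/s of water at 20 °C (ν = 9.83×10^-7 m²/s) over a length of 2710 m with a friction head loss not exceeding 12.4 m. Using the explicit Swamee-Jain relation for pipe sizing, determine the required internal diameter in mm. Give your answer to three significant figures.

D ≈ 533 mm

Swamee-Jain (Type III): D = 0.66·[ε^1.25·(LQ²/(gh_f))^4.75 + ν·Q^9.4·(L/(gh_f))^5.2]^0.04
LQ²/(gh_f) = 4.352; L/(gh_f) = 22.28
Term 1 = ε^1.25·(…)^4.75 = 7.13×10^-5; Term 2 = ν·Q^9.4·(…)^5.2 = 0.00466
D = 0.66·(7.13×10^-5 + 0.00466)^0.04 = 0.5328 m = 533 mm
Check: V = 1.98 m/s, Re = 1.07×10^6, f = 0.01156, h_f = 11.8 m ≈ 12.4 m ✓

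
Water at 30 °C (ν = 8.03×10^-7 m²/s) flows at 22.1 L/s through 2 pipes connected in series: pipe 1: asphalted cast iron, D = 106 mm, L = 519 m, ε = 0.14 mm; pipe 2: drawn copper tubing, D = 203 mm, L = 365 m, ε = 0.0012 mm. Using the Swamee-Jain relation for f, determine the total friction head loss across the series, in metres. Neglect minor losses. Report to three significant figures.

Pipe 1: V = 2.504 m/s, Re = 3.31×10^5, ε/D = 0.00132, f = 0.02191, h_1 = f(L/D)V²/2g = 34.29 m
Pipe 2: V = 0.6828 m/s, Re = 1.73×10^5, ε/D = 5.91×10^-6, f = 0.01604, h_2 = f(L/D)V²/2g = 0.6852 m
Series → Q common, losses add: H = Σh = 34.98 m

H ≈ 35.0 m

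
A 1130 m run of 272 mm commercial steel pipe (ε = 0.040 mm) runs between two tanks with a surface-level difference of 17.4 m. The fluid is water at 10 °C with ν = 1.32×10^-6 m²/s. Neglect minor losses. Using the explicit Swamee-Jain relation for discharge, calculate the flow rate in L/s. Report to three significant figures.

Swamee-Jain (Type II): Q = -0.965·√(gD⁵h_f/L)·ln[ε/(3.7D) + √(3.17ν²L/(gD³h_f))]
√(gD⁵h_f/L) = √(9.81·0.272⁵·17.4/1130) = 0.01500
ε/(3.7D) = 3.97×10^-5; √(3.17ν²L/(gD³h_f)) = 4.26×10^-5
Q = -0.965·0.01500·ln(8.237×10^-5) = 0.1361 m³/s
Check: V = 2.34 m/s, Re = 4.83×10^5, f = 0.01504, h_f = 17.5 m ≈ 17.4 m ✓

Q ≈ 136 L/s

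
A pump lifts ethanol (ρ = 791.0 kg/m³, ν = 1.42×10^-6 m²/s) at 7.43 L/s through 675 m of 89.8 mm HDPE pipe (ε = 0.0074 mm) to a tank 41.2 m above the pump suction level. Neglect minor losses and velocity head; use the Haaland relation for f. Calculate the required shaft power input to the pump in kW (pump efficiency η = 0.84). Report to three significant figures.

P_shaft ≈ 3.53 kW

V = 4Q/(πD²) = 1.173 m/s; Re = 7.42×10^4; ε/D = 8.24×10^-5; f = 0.01928
h_f = f(L/D)V²/2g = 10.17 m
Total head H = z + h_f = 41.2 + 10.17 = 51.37 m
P_hyd = ρgQH = 791.0·9.81·0.00743·51.37 = 2.962 kW
P_shaft = P_hyd/η = 2.962/0.84 = 3.526 kW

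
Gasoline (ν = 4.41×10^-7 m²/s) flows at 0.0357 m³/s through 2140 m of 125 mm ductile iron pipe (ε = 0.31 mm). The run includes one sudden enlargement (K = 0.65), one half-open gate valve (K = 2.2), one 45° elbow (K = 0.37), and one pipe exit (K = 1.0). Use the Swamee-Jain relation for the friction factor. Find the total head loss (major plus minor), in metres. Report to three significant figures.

V = 4Q/(πD²) = 2.909 m/s; V²/2g = 0.4313 m
Re = 8.25×10^5, ε/D = 0.00248 → f = 0.02509 (Swamee-Jain)
Major: h_f = f(L/D)·V²/2g = 0.02509·17120·0.4313 = 185.3 m
Minor: ΣK = 4.22; h_m = ΣK·V²/2g = 1.820 m
Total H_L = 185.3 + 1.820 = 187.1 m

H_L ≈ 187 m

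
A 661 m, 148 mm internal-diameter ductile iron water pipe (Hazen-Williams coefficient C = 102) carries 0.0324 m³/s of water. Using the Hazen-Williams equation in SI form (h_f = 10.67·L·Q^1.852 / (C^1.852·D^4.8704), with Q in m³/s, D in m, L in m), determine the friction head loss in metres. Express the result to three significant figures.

h_f ≈ 25.8 m

h_f = 10.67·661·0.0324^1.852 / (102^1.852·0.148^4.8704) = 25.77 m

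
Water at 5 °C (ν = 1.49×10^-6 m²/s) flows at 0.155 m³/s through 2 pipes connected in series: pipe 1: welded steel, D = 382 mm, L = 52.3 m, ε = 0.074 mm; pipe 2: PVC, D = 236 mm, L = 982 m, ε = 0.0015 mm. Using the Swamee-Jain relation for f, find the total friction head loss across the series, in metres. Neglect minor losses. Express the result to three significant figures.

H ≈ 34.6 m

Pipe 1: V = 1.352 m/s, Re = 3.47×10^5, ε/D = 1.94×10^-4, f = 0.01601, h_1 = f(L/D)V²/2g = 0.2043 m
Pipe 2: V = 3.543 m/s, Re = 5.61×10^5, ε/D = 6.36×10^-6, f = 0.01293, h_2 = f(L/D)V²/2g = 34.44 m
Series → Q common, losses add: H = Σh = 34.65 m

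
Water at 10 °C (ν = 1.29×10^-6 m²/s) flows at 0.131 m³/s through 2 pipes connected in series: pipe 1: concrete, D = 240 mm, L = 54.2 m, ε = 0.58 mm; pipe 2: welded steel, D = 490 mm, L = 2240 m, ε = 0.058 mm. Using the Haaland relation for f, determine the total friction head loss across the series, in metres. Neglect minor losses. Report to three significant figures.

H ≈ 4.17 m

Pipe 1: V = 2.896 m/s, Re = 5.39×10^5, ε/D = 0.00242, f = 0.02496, h_1 = f(L/D)V²/2g = 2.409 m
Pipe 2: V = 0.6947 m/s, Re = 2.64×10^5, ε/D = 1.18×10^-4, f = 0.01566, h_2 = f(L/D)V²/2g = 1.761 m
Series → Q common, losses add: H = Σh = 4.170 m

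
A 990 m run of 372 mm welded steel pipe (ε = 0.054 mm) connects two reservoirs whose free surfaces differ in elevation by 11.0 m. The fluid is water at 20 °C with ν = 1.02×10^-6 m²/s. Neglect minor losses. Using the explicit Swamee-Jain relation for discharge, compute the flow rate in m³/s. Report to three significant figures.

Swamee-Jain (Type II): Q = -0.965·√(gD⁵h_f/L)·ln[ε/(3.7D) + √(3.17ν²L/(gD³h_f))]
√(gD⁵h_f/L) = √(9.81·0.372⁵·11.0/990) = 0.02787
ε/(3.7D) = 3.92×10^-5; √(3.17ν²L/(gD³h_f)) = 2.42×10^-5
Q = -0.965·0.02787·ln(6.348×10^-5) = 0.2599 m³/s
Check: V = 2.39 m/s, Re = 8.72×10^5, f = 0.01426, h_f = 11.1 m ≈ 11.0 m ✓

Q ≈ 0.260 m³/s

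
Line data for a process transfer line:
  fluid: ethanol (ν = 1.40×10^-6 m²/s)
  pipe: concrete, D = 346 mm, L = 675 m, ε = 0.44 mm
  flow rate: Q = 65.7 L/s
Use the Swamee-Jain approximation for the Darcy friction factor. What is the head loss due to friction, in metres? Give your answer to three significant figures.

h_f ≈ 1.09 m

V = 4Q/(πD²) = 4·0.0657/(π·0.346²) = 0.6988 m/s
Re = VD/ν = 0.6988·0.346/1.40×10^-6 = 1.73×10^5 → turbulent
ε/D = 0.44/346 = 0.00127
Swamee-Jain: f = 0.02238
h_f = f(L/D)V²/(2g) = 0.02238·(675/0.346)·0.6988²/(2·9.81) = 1.087 m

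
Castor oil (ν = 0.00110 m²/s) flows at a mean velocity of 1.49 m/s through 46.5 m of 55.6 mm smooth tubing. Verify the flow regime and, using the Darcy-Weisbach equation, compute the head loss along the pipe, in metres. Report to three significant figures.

Re = VD/ν = 1.49·0.05560/0.00110 = 75.3 → laminar (Re < 2300)
f = 64/Re = 0.8498
h_f = f(L/D)V²/(2g) = 0.8498·(46.5/0.05560)·1.49²/(2·9.81) = 80.42 m

h_f ≈ 80.4 m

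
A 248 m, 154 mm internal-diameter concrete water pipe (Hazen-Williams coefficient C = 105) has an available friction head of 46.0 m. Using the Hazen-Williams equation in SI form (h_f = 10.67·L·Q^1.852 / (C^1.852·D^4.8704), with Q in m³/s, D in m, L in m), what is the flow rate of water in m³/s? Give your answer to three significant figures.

Rearranging: Q = [h_f·C^1.852·D^4.8704 / (10.67·L)]^(1/1.852)
Q = [46.0·105^1.852·0.154^4.8704 / (10.67·248)]^0.540 = 0.08596 m³/s

Q ≈ 0.0860 m³/s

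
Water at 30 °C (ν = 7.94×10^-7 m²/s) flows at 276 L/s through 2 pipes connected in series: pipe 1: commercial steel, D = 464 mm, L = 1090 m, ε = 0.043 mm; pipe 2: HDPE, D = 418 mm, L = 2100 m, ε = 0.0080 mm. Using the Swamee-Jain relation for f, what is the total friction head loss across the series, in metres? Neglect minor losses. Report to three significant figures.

Pipe 1: V = 1.632 m/s, Re = 9.54×10^5, ε/D = 9.27×10^-5, f = 0.01345, h_1 = f(L/D)V²/2g = 4.291 m
Pipe 2: V = 2.011 m/s, Re = 1.06×10^6, ε/D = 1.91×10^-5, f = 0.01197, h_2 = f(L/D)V²/2g = 12.40 m
Series → Q common, losses add: H = Σh = 16.69 m

H ≈ 16.7 m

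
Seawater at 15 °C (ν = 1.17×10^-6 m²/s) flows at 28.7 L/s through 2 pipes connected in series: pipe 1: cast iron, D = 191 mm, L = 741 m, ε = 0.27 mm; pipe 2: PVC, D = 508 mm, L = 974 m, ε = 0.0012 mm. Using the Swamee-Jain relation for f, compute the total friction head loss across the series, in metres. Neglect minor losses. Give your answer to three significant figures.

Pipe 1: V = 1.002 m/s, Re = 1.64×10^5, ε/D = 0.00141, f = 0.02293, h_1 = f(L/D)V²/2g = 4.549 m
Pipe 2: V = 0.1416 m/s, Re = 6.15×10^4, ε/D = 2.36×10^-6, f = 0.01984, h_2 = f(L/D)V²/2g = 0.03887 m
Series → Q common, losses add: H = Σh = 4.587 m

H ≈ 4.59 m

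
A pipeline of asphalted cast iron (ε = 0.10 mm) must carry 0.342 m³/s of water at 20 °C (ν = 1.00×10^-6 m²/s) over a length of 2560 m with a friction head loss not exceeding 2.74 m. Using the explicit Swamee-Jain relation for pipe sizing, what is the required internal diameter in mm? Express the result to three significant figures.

D ≈ 675 mm

Swamee-Jain (Type III): D = 0.66·[ε^1.25·(LQ²/(gh_f))^4.75 + ν·Q^9.4·(L/(gh_f))^5.2]^0.04
LQ²/(gh_f) = 11.14; L/(gh_f) = 95.24
Term 1 = ε^1.25·(…)^4.75 = 0.939; Term 2 = ν·Q^9.4·(…)^5.2 = 0.812
D = 0.66·(0.939 + 0.812)^0.04 = 0.6750 m = 675 mm
Check: V = 0.956 m/s, Re = 6.45×10^5, f = 0.01465, h_f = 2.59 m ≈ 2.74 m ✓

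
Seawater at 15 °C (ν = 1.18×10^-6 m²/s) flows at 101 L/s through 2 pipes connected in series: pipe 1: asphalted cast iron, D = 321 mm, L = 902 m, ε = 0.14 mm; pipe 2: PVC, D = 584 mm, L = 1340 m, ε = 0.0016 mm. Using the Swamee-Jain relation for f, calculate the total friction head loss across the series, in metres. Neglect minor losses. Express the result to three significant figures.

H ≈ 4.23 m

Pipe 1: V = 1.248 m/s, Re = 3.40×10^5, ε/D = 4.36×10^-4, f = 0.01779, h_1 = f(L/D)V²/2g = 3.968 m
Pipe 2: V = 0.3771 m/s, Re = 1.87×10^5, ε/D = 2.74×10^-6, f = 0.01577, h_2 = f(L/D)V²/2g = 0.2622 m
Series → Q common, losses add: H = Σh = 4.230 m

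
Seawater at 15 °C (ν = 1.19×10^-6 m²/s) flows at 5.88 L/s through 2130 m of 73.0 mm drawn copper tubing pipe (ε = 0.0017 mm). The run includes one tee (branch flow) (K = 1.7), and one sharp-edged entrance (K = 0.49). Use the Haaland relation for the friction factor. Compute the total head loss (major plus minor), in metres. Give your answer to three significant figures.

H_L ≈ 54.4 m

V = 4Q/(πD²) = 1.405 m/s; V²/2g = 0.1006 m
Re = 8.62×10^4, ε/D = 2.33×10^-5 → f = 0.01847 (Haaland)
Major: h_f = f(L/D)·V²/2g = 0.01847·29178·0.1006 = 54.22 m
Minor: ΣK = 2.19; h_m = ΣK·V²/2g = 0.2203 m
Total H_L = 54.22 + 0.2203 = 54.44 m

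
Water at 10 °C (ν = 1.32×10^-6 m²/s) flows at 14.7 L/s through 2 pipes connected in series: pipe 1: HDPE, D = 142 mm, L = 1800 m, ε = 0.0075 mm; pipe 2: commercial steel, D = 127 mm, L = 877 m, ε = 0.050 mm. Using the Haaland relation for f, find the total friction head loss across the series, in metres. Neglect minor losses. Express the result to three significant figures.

Pipe 1: V = 0.9282 m/s, Re = 9.99×10^4, ε/D = 5.28×10^-5, f = 0.01805, h_1 = f(L/D)V²/2g = 10.05 m
Pipe 2: V = 1.160 m/s, Re = 1.12×10^5, ε/D = 3.94×10^-4, f = 0.01932, h_2 = f(L/D)V²/2g = 9.157 m
Series → Q common, losses add: H = Σh = 19.20 m

H ≈ 19.2 m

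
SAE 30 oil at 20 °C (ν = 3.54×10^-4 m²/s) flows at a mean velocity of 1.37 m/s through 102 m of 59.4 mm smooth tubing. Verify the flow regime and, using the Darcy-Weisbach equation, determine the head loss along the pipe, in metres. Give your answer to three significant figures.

Re = VD/ν = 1.37·0.05940/3.54×10^-4 = 230 → laminar (Re < 2300)
f = 64/Re = 0.2784
h_f = f(L/D)V²/(2g) = 0.2784·(102/0.05940)·1.37²/(2·9.81) = 45.73 m

h_f ≈ 45.7 m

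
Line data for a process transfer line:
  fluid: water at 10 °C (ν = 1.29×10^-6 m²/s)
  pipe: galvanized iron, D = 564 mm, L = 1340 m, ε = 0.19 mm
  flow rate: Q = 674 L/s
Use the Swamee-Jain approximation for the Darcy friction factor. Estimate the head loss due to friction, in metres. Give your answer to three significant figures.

V = 4Q/(πD²) = 4·0.674/(π·0.564²) = 2.698 m/s
Re = VD/ν = 2.698·0.564/1.29×10^-6 = 1.18×10^6 → turbulent
ε/D = 0.19/564 = 3.37×10^-4
Swamee-Jain: f = 0.01598
h_f = f(L/D)V²/(2g) = 0.01598·(1340/0.564)·2.698²/(2·9.81) = 14.08 m

h_f ≈ 14.1 m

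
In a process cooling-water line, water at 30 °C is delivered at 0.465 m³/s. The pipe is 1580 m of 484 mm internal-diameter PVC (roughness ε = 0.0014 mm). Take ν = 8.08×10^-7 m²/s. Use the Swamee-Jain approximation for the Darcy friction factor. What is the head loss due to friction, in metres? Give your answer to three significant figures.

V = 4Q/(πD²) = 4·0.465/(π·0.484²) = 2.527 m/s
Re = VD/ν = 2.527·0.484/8.08×10^-7 = 1.51×10^6 → turbulent
ε/D = 0.0014/484 = 2.89×10^-6
Swamee-Jain: f = 0.01093
h_f = f(L/D)V²/(2g) = 0.01093·(1580/0.484)·2.527²/(2·9.81) = 11.62 m

h_f ≈ 11.6 m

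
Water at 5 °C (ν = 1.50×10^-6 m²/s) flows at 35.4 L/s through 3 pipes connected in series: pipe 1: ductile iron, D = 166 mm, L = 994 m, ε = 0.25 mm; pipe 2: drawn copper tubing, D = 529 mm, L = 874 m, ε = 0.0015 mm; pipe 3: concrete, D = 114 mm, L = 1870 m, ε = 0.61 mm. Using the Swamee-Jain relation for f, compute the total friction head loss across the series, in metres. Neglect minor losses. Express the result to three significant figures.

Pipe 1: V = 1.636 m/s, Re = 1.81×10^5, ε/D = 0.00151, f = 0.02310, h_1 = f(L/D)V²/2g = 18.86 m
Pipe 2: V = 0.1611 m/s, Re = 5.68×10^4, ε/D = 2.84×10^-6, f = 0.02019, h_2 = f(L/D)V²/2g = 0.04410 m
Pipe 3: V = 3.468 m/s, Re = 2.64×10^5, ε/D = 0.00535, f = 0.03149, h_3 = f(L/D)V²/2g = 316.7 m
Series → Q common, losses add: H = Σh = 335.6 m

H ≈ 336 m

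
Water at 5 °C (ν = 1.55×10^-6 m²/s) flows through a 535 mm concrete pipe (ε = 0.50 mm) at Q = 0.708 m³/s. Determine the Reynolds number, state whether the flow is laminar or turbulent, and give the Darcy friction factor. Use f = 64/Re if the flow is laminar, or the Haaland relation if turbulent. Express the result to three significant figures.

Re ≈ 1.09×10^6; turbulent; f ≈ 0.0196

V = 4Q/(πD²) = 3.149 m/s
Re = VD/ν = 3.149·0.535/1.55×10^-6 = 1.09×10^6
Re > 4000 → turbulent; ε/D = 9.35×10^-4
Haaland: f = 0.01961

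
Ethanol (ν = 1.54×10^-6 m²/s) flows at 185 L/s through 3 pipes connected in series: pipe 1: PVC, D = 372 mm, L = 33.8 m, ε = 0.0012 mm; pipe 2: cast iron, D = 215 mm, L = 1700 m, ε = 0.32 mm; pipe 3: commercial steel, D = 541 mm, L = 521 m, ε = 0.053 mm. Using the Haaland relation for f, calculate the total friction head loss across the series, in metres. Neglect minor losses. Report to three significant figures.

Pipe 1: V = 1.702 m/s, Re = 4.11×10^5, ε/D = 3.23×10^-6, f = 0.01356, h_1 = f(L/D)V²/2g = 0.1820 m
Pipe 2: V = 5.096 m/s, Re = 7.11×10^5, ε/D = 0.00149, f = 0.02201, h_2 = f(L/D)V²/2g = 230.3 m
Pipe 3: V = 0.8048 m/s, Re = 2.83×10^5, ε/D = 9.80×10^-5, f = 0.01534, h_3 = f(L/D)V²/2g = 0.4877 m
Series → Q common, losses add: H = Σh = 231.0 m

H ≈ 231 m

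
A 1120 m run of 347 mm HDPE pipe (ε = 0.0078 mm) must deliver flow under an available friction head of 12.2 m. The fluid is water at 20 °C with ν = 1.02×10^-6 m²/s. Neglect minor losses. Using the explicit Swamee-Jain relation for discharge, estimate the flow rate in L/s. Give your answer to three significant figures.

Q ≈ 231 L/s

Swamee-Jain (Type II): Q = -0.965·√(gD⁵h_f/L)·ln[ε/(3.7D) + √(3.17ν²L/(gD³h_f))]
√(gD⁵h_f/L) = √(9.81·0.347⁵·12.2/1120) = 0.02319
ε/(3.7D) = 6.08×10^-6; √(3.17ν²L/(gD³h_f)) = 2.72×10^-5
Q = -0.965·0.02319·ln(3.325×10^-5) = 0.2307 m³/s
Check: V = 2.44 m/s, Re = 8.30×10^5, f = 0.01246, h_f = 12.2 m ≈ 12.2 m ✓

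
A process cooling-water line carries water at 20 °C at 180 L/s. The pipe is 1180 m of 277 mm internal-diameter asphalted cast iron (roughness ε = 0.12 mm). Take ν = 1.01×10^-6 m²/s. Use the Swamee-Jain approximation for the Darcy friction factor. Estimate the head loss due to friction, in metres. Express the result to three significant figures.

V = 4Q/(πD²) = 4·0.180/(π·0.277²) = 2.987 m/s
Re = VD/ν = 2.987·0.277/1.01×10^-6 = 8.19×10^5 → turbulent
ε/D = 0.12/277 = 4.33×10^-4
Swamee-Jain: f = 0.01695
h_f = f(L/D)V²/(2g) = 0.01695·(1180/0.277)·2.987²/(2·9.81) = 32.84 m

h_f ≈ 32.8 m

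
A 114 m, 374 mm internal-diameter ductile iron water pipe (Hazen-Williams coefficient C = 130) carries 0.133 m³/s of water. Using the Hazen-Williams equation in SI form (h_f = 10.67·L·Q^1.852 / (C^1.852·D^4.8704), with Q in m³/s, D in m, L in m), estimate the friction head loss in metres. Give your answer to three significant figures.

h_f = 10.67·114·0.133^1.852 / (130^1.852·0.374^4.8704) = 0.4243 m

h_f ≈ 0.424 m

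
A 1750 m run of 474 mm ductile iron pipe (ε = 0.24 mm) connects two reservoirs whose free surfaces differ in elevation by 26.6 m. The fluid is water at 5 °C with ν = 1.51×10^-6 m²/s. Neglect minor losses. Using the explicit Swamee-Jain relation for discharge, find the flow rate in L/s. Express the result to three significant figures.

Q ≈ 504 L/s

Swamee-Jain (Type II): Q = -0.965·√(gD⁵h_f/L)·ln[ε/(3.7D) + √(3.17ν²L/(gD³h_f))]
√(gD⁵h_f/L) = √(9.81·0.474⁵·26.6/1750) = 0.05973
ε/(3.7D) = 1.37×10^-4; √(3.17ν²L/(gD³h_f)) = 2.13×10^-5
Q = -0.965·0.05973·ln(1.582×10^-4) = 0.5045 m³/s
Check: V = 2.86 m/s, Re = 8.97×10^5, f = 0.01740, h_f = 26.8 m ≈ 26.6 m ✓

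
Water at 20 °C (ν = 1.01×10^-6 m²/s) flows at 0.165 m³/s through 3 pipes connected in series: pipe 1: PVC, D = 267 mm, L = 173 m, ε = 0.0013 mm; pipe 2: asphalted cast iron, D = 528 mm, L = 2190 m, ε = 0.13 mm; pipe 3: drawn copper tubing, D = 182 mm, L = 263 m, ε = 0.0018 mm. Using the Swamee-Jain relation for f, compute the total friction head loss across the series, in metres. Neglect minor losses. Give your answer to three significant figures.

Pipe 1: V = 2.947 m/s, Re = 7.79×10^5, ε/D = 4.87×10^-6, f = 0.01222, h_1 = f(L/D)V²/2g = 3.503 m
Pipe 2: V = 0.7536 m/s, Re = 3.94×10^5, ε/D = 2.46×10^-4, f = 0.01624, h_2 = f(L/D)V²/2g = 1.950 m
Pipe 3: V = 6.342 m/s, Re = 1.14×10^6, ε/D = 9.89×10^-6, f = 0.01161, h_3 = f(L/D)V²/2g = 34.41 m
Series → Q common, losses add: H = Σh = 39.86 m

H ≈ 39.9 m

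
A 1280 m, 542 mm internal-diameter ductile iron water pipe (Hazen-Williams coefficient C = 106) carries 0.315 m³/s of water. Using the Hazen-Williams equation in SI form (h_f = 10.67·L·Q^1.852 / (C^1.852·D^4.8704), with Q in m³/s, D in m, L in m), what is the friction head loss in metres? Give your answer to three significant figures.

h_f ≈ 5.64 m

h_f = 10.67·1280·0.315^1.852 / (106^1.852·0.542^4.8704) = 5.635 m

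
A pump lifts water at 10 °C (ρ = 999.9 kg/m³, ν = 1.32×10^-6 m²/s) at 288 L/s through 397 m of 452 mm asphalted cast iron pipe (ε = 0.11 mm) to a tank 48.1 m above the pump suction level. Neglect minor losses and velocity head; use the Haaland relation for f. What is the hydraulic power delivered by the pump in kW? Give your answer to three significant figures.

V = 4Q/(πD²) = 1.795 m/s; Re = 6.15×10^5; ε/D = 2.43×10^-4; f = 0.01546
h_f = f(L/D)V²/2g = 2.230 m
Total head H = z + h_f = 48.1 + 2.230 = 50.33 m
P_hyd = ρgQH = 999.9·9.81·0.288·50.33 = 142.2 kW

P_hyd ≈ 142 kW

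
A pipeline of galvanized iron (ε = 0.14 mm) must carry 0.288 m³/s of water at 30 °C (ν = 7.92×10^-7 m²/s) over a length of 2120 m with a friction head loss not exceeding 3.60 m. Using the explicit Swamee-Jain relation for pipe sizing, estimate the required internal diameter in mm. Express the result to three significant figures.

Swamee-Jain (Type III): D = 0.66·[ε^1.25·(LQ²/(gh_f))^4.75 + ν·Q^9.4·(L/(gh_f))^5.2]^0.04
LQ²/(gh_f) = 4.979; L/(gh_f) = 60.03
Term 1 = ε^1.25·(…)^4.75 = 0.0312; Term 2 = ν·Q^9.4·(…)^5.2 = 0.0116
D = 0.66·(0.0312 + 0.0116)^0.04 = 0.5818 m = 582 mm
Check: V = 1.08 m/s, Re = 7.96×10^5, f = 0.01539, h_f = 3.35 m ≈ 3.60 m ✓

D ≈ 582 mm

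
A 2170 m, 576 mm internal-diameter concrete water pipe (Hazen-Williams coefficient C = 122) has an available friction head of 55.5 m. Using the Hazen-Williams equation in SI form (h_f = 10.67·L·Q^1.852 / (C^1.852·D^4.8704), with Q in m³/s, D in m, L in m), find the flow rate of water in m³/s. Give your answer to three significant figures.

Q ≈ 1.10 m³/s

Rearranging: Q = [h_f·C^1.852·D^4.8704 / (10.67·L)]^(1/1.852)
Q = [55.5·122^1.852·0.576^4.8704 / (10.67·2170)]^0.540 = 1.100 m³/s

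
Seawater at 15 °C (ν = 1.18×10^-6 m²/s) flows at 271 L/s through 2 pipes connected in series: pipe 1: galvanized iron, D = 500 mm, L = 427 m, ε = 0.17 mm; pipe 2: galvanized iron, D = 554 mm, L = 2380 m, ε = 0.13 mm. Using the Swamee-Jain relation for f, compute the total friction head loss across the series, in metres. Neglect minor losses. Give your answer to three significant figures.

H ≈ 5.73 m

Pipe 1: V = 1.380 m/s, Re = 5.85×10^5, ε/D = 3.40×10^-4, f = 0.01652, h_1 = f(L/D)V²/2g = 1.370 m
Pipe 2: V = 1.124 m/s, Re = 5.28×10^5, ε/D = 2.35×10^-4, f = 0.01576, h_2 = f(L/D)V²/2g = 4.362 m
Series → Q common, losses add: H = Σh = 5.732 m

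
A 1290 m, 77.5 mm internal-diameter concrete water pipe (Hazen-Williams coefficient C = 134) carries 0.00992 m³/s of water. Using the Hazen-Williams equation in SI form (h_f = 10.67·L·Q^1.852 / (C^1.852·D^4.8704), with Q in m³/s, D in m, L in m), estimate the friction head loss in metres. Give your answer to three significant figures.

h_f = 10.67·1290·0.00992^1.852 / (134^1.852·0.0775^4.8704) = 79.15 m

h_f ≈ 79.1 m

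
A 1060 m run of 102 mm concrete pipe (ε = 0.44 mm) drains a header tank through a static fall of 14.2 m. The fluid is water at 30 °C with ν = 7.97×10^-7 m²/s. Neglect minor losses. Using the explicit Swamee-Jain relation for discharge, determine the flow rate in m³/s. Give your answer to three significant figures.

Swamee-Jain (Type II): Q = -0.965·√(gD⁵h_f/L)·ln[ε/(3.7D) + √(3.17ν²L/(gD³h_f))]
√(gD⁵h_f/L) = √(9.81·0.102⁵·14.2/1060) = 0.001205
ε/(3.7D) = 0.00117; √(3.17ν²L/(gD³h_f)) = 1.20×10^-4
Q = -0.965·0.001205·ln(0.001286) = 0.007737 m³/s
Check: V = 0.947 m/s, Re = 1.21×10^5, f = 0.03014, h_f = 14.3 m ≈ 14.2 m ✓

Q ≈ 0.00774 m³/s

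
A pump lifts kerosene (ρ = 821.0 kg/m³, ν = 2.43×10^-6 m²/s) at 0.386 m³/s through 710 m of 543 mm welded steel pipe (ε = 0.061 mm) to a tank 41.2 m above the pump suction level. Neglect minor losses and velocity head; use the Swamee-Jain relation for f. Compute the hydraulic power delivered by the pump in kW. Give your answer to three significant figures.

P_hyd ≈ 137 kW

V = 4Q/(πD²) = 1.667 m/s; Re = 3.72×10^5; ε/D = 1.12×10^-4; f = 0.01512
h_f = f(L/D)V²/2g = 2.800 m
Total head H = z + h_f = 41.2 + 2.800 = 44.00 m
P_hyd = ρgQH = 821.0·9.81·0.386·44.00 = 136.8 kW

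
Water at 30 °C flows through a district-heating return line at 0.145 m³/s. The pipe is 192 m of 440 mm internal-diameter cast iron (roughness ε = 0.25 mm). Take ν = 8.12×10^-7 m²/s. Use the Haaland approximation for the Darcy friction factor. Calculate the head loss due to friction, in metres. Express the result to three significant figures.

h_f ≈ 0.364 m

V = 4Q/(πD²) = 4·0.145/(π·0.440²) = 0.9536 m/s
Re = VD/ν = 0.9536·0.440/8.12×10^-7 = 5.17×10^5 → turbulent
ε/D = 0.25/440 = 5.68×10^-4
Haaland: f = 0.01797
h_f = f(L/D)V²/(2g) = 0.01797·(192/0.440)·0.9536²/(2·9.81) = 0.3635 m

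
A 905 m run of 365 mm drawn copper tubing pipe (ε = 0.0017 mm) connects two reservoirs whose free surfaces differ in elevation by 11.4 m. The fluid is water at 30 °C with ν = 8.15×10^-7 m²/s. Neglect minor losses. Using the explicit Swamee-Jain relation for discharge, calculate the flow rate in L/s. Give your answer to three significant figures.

Swamee-Jain (Type II): Q = -0.965·√(gD⁵h_f/L)·ln[ε/(3.7D) + √(3.17ν²L/(gD³h_f))]
√(gD⁵h_f/L) = √(9.81·0.365⁵·11.4/905) = 0.02829
ε/(3.7D) = 1.26×10^-6; √(3.17ν²L/(gD³h_f)) = 1.87×10^-5
Q = -0.965·0.02829·ln(1.998×10^-5) = 0.2955 m³/s
Check: V = 2.82 m/s, Re = 1.26×10^6, f = 0.01130, h_f = 11.4 m ≈ 11.4 m ✓

Q ≈ 295 L/s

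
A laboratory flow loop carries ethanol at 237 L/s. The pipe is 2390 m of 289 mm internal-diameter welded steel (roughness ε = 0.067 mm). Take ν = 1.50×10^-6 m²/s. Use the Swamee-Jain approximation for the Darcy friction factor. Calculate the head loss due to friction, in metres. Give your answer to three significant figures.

V = 4Q/(πD²) = 4·0.237/(π·0.289²) = 3.613 m/s
Re = VD/ν = 3.613·0.289/1.50×10^-6 = 6.96×10^5 → turbulent
ε/D = 0.067/289 = 2.32×10^-4
Swamee-Jain: f = 0.01543
h_f = f(L/D)V²/(2g) = 0.01543·(2390/0.289)·3.613²/(2·9.81) = 84.89 m

h_f ≈ 84.9 m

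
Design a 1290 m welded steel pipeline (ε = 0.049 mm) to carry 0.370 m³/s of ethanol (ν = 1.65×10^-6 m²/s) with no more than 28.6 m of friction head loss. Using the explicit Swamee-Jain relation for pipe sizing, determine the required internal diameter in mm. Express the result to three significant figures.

D ≈ 377 mm

Swamee-Jain (Type III): D = 0.66·[ε^1.25·(LQ²/(gh_f))^4.75 + ν·Q^9.4·(L/(gh_f))^5.2]^0.04
LQ²/(gh_f) = 0.6294; L/(gh_f) = 4.598
Term 1 = ε^1.25·(…)^4.75 = 4.55×10^-7; Term 2 = ν·Q^9.4·(…)^5.2 = 4.02×10^-7
D = 0.66·(4.55×10^-7 + 4.02×10^-7)^0.04 = 0.3774 m = 377 mm
Check: V = 3.31 m/s, Re = 7.56×10^5, f = 0.01424, h_f = 27.1 m ≈ 28.6 m ✓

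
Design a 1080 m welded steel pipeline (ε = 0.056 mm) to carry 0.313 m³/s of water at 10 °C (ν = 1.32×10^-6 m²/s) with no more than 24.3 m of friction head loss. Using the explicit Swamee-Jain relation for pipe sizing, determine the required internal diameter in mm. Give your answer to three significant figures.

D ≈ 353 mm

Swamee-Jain (Type III): D = 0.66·[ε^1.25·(LQ²/(gh_f))^4.75 + ν·Q^9.4·(L/(gh_f))^5.2]^0.04
LQ²/(gh_f) = 0.4439; L/(gh_f) = 4.531
Term 1 = ε^1.25·(…)^4.75 = 1.02×10^-7; Term 2 = ν·Q^9.4·(…)^5.2 = 6.18×10^-8
D = 0.66·(1.02×10^-7 + 6.18×10^-8)^0.04 = 0.3533 m = 353 mm
Check: V = 3.19 m/s, Re = 8.55×10^5, f = 0.01445, h_f = 22.9 m ≈ 24.3 m ✓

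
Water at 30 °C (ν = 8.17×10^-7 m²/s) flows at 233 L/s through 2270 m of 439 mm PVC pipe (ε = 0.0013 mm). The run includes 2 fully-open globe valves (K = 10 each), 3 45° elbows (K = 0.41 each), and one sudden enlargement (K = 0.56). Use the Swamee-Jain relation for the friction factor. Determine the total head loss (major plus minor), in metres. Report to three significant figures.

H_L ≈ 10.2 m

V = 4Q/(πD²) = 1.539 m/s; V²/2g = 0.1208 m
Re = 8.27×10^5, ε/D = 2.96×10^-6 → f = 0.01205 (Swamee-Jain)
Major: h_f = f(L/D)·V²/2g = 0.01205·5171·0.1208 = 7.527 m
Minor: ΣK = 21.8; h_m = ΣK·V²/2g = 2.632 m
Total H_L = 7.527 + 2.632 = 10.16 m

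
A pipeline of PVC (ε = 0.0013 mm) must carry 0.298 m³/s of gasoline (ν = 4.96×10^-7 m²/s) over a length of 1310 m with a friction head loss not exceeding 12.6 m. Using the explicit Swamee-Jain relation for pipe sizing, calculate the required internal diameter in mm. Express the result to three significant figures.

Swamee-Jain (Type III): D = 0.66·[ε^1.25·(LQ²/(gh_f))^4.75 + ν·Q^9.4·(L/(gh_f))^5.2]^0.04
LQ²/(gh_f) = 0.9412; L/(gh_f) = 10.60
Term 1 = ε^1.25·(…)^4.75 = 3.29×10^-8; Term 2 = ν·Q^9.4·(…)^5.2 = 1.21×10^-6
D = 0.66·(3.29×10^-8 + 1.21×10^-6)^0.04 = 0.3832 m = 383 mm
Check: V = 2.58 m/s, Re = 2.00×10^6, f = 0.01050, h_f = 12.2 m ≈ 12.6 m ✓

D ≈ 383 mm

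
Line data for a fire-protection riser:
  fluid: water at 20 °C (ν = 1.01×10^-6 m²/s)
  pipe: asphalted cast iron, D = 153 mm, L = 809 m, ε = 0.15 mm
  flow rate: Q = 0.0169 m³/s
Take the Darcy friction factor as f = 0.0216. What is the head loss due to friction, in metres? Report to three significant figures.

V = 4Q/(πD²) = 4·0.0169/(π·0.153²) = 0.9192 m/s
h_f = f(L/D)V²/(2g) = 0.02160·(809/0.153)·0.9192²/(2·9.81) = 4.919 m

h_f ≈ 4.92 m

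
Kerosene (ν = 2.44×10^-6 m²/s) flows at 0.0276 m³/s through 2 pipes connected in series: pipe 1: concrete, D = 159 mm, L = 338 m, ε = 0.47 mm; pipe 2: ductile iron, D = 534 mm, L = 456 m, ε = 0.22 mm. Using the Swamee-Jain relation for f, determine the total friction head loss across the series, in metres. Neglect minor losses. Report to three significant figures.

H ≈ 5.83 m

Pipe 1: V = 1.390 m/s, Re = 9.06×10^4, ε/D = 0.00296, f = 0.02776, h_1 = f(L/D)V²/2g = 5.811 m
Pipe 2: V = 0.1232 m/s, Re = 2.70×10^4, ε/D = 4.12×10^-4, f = 0.02513, h_2 = f(L/D)V²/2g = 0.01661 m
Series → Q common, losses add: H = Σh = 5.827 m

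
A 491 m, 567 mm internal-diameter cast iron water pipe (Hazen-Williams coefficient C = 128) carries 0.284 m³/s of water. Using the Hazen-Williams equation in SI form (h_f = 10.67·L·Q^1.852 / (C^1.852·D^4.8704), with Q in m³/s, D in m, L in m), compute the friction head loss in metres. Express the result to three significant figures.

h_f = 10.67·491·0.284^1.852 / (128^1.852·0.567^4.8704) = 1.010 m

h_f ≈ 1.01 m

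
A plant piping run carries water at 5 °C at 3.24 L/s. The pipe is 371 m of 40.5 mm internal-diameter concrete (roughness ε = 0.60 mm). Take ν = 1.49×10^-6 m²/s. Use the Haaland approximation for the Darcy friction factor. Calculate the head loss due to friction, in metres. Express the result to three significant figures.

h_f ≈ 131 m

V = 4Q/(πD²) = 4·0.00324/(π·0.0405²) = 2.515 m/s
Re = VD/ν = 2.515·0.0405/1.49×10^-6 = 6.84×10^4 → turbulent
ε/D = 0.60/40.5 = 0.0148
Haaland: f = 0.04423
h_f = f(L/D)V²/(2g) = 0.04423·(371/0.0405)·2.515²/(2·9.81) = 130.6 m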